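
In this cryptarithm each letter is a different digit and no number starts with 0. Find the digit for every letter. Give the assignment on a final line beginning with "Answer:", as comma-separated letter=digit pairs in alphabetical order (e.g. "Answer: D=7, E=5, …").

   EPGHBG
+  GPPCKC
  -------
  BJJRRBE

Step 1. [col 1: G + C ≡ E (mod 10)] several values work for E in column 1 (G + C ≡ E (mod 10), carry-in 0); try E=8, so E=8.
Step 2. [B] B is the leading digit of a 7-digit sum of two 6-digit numbers; the final carry is exactly 1. So B=1.
Step 3. [col 1: G + C ≡ E (mod 10)] C=5 is one option consistent with column 1 (G + C ≡ E (mod 10), carry-in 0) — take it, so C=5.
Step 4. [col 1: G + C ≡ E (mod 10)] column 1 reads G+C+carry(0)=E with C=5, E=8; with digits 1,5,8 already taken and all letters distinct, the only value for G is 3, so G=3.
Step 5. [col 2: B + K ≡ B (mod 10)] column 2: given B=1, carry-in 0, and digits 1,3,5,8 already taken and all letters distinct, B+K≡B (mod 10) forces K=0 ⇒ K=0.
Step 6. [col 3: H + C ≡ R (mod 10)] several values work for R in column 3 (H + C ≡ R (mod 10), carry-in 0); try R=9, so R=9.
Step 7. [col 3: H + C ≡ R (mod 10)] column 3: given C=5, R=9, carry-in 0, and digits 0,1,3,5,8,9 already taken and all letters distinct, H+C≡R (mod 10) forces H=4, so H=4.
Step 8. [col 4: G + P ≡ R (mod 10)] in column 4 we have G+P≡R with carry-in 0; given G=3, R=9 and digits 0,1,3,4,5,8,9 already taken and all letters distinct, that pins P to 6 ⇒ P=6.
Step 9. [col 5: P + P ≡ J (mod 10)] column 5 reads P+P+carry(0)=J with P=6; with digits 0,1,3,4,5,6,8,9 already taken and all letters distinct, the only value for J is 2 ⇒ J=2.

Answer: B=1, C=5, E=8, G=3, H=4, J=2, K=0, P=6, R=9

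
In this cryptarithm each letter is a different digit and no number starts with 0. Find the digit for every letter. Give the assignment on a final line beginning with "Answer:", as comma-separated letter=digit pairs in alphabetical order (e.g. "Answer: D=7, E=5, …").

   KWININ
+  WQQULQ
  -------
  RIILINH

Step 1. [col 1: N + Q ≡ H (mod 10)] several values work for N in column 1 (N + Q ≡ H (mod 10), carry-in 0); try N=2. So N=2.
Step 2. [col 1: N + Q ≡ H (mod 10)] several values work for H in column 1 (N + Q ≡ H (mod 10), carry-in 0); try H=8 ⇒ H=8.
Step 3. [col 1: N + Q ≡ H (mod 10)] in column 1 we have N+Q≡H with carry-in 0; given N=2, H=8 and digits 2,8 already taken and all letters distinct, that pins Q to 6 ⇒ Q=6.
Step 4. [col 2: I + L ≡ N (mod 10)] several values work for L in column 2 (I + L ≡ N (mod 10), carry-in 0); try L=9. So L=9.
Step 5. [R] the sum has 7 digits but both addends have 6; that extra leading digit R is the final carry, namely 1 ⇒ R=1.
Step 6. [col 2: I + L ≡ N (mod 10)] column 2 reads I+L+carry(0)=N with L=9, N=2; with digits 1,2,6,8,9 already taken and all letters distinct, the only value for I is 3, so I=3.
Step 7. [col 3: N + U ≡ I (mod 10)] in column 3 we have N+U≡I with carry-in 1; given N=2, I=3 and digits 1,2,3,6,8,9 already taken and all letters distinct, that pins U to 0 ⇒ U=0.
Step 8. [col 5: W + Q ≡ I (mod 10)] column 5 reads W+Q+carry(0)=I with Q=6, I=3; with digits 0,1,2,3,6,8,9 already taken and all letters distinct, the only value for W is 7 ⇒ W=7.
Step 9. [col 6: K + W ≡ I (mod 10)] from column 6 (W=7, I=3, carry-in 1, digits 0,1,2,3,6,7,8,9 already taken and all letters distinct): K must equal 5. So K=5.

Answer: H=8, I=3, K=5, L=9, N=2, Q=6, R=1, U=0, W=7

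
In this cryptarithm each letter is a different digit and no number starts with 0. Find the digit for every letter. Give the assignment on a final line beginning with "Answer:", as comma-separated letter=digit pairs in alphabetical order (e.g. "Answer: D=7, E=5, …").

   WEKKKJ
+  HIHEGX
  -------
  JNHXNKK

Step 1. [col 1: J + X ≡ K (mod 10)] column 1 (J + X ≡ K (mod 10), carry-in 0) doesn't pin X yet; pick X=4 and continue ⇒ X=4.
Step 2. [col 1: J + X ≡ K (mod 10)] K=5 is one option consistent with column 1 (J + X ≡ K (mod 10), carry-in 0) — take it, so K=5.
Step 3. [col 1: J + X ≡ K (mod 10)] column 1: given X=4, K=5, carry-in 0, and digits 4,5 already taken and all letters distinct, J+X≡K (mod 10) forces J=1 ⇒ J=1.
Step 4. [col 2: K + G ≡ K (mod 10)] in column 2 we have K+G≡K with carry-in 0; given K=5 and digits 1,4,5 already taken and all letters distinct, that pins G to 0. So G=0.
Step 5. [col 3: K + E ≡ N (mod 10)] no forcing yet in column 3 (carry-in 0); E=2 is free and consistent — try it, so E=2.
Step 6. [col 3: K + E ≡ N (mod 10)] column 3 reads K+E+carry(0)=N with K=5, E=2; with digits 0,1,2,4,5 already taken and all letters distinct, the only value for N is 7. So N=7.
Step 7. [col 4: K + H ≡ X (mod 10)] column 4: given K=5, X=4, carry-in 0, and digits 0,1,2,4,5,7 already taken and all letters distinct, K+H≡X (mod 10) forces H=9, so H=9.
Step 8. [col 5: E + I ≡ H (mod 10)] column 5: given E=2, H=9, carry-in 1, and digits 0,1,2,4,5,7,9 already taken and all letters distinct, E+I≡H (mod 10) forces I=6 ⇒ I=6.
Step 9. [col 6: W + H ≡ N (mod 10)] from column 6 (H=9, N=7, carry-in 0, digits 0,1,2,4,5,6,7,9 already taken and all letters distinct): W must equal 8, so W=8.

Answer: E=2, G=0, H=9, I=6, J=1, K=5, N=7, W=8, X=4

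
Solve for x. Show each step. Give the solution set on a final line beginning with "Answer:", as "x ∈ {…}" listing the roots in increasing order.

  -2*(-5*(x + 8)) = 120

Step 1. [-2*(-5*(x + 8)) = 120] -2 out front; divide by -2, so div: -5*(x + 8) = -60.
Step 2. [-5*(x + 8) = -60] divide by the outer -5, so div: x + 8 = 12.
Step 3. [x + 8 = 12] 8 comes off first (subtract 8). So sub: x = 4.

Answer: x ∈ {4}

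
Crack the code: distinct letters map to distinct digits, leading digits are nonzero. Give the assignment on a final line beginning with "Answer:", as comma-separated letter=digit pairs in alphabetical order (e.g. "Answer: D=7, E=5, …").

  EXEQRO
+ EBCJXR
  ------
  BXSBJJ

Step 1. [col 1: O + R ≡ J (mod 10)] column 1 (O + R ≡ J (mod 10), carry-in 0) doesn't pin J yet; pick J=1 and continue. So J=1.
Step 2. [col 1: O + R ≡ J (mod 10)] several values work for O in column 1 (O + R ≡ J (mod 10), carry-in 0); try O=3. So O=3.
Step 3. [col 1: O + R ≡ J (mod 10)] column 1: given O=3, J=1, carry-in 0, and digits 1,3 already taken and all letters distinct, O+R≡J (mod 10) forces R=8 ⇒ R=8.
Step 4. [col 2: R + X ≡ J (mod 10)] column 2: given R=8, J=1, carry-in 1, and digits 1,3,8 already taken and all letters distinct, R+X≡J (mod 10) forces X=2 ⇒ X=2.
Step 5. [col 3: Q + J ≡ B (mod 10)] column 3 (Q + J ≡ B (mod 10), carry-in 1) doesn't pin Q yet; pick Q=7 and continue, so Q=7.
Step 6. [col 3: Q + J ≡ B (mod 10)] in column 3 we have Q+J≡B with carry-in 1; given Q=7, J=1 and digits 1,2,3,7,8 already taken and all letters distinct, that pins B to 9, so B=9.
Step 7. [col 4: E + C ≡ S (mod 10)] column 4 reads E+C+carry(0)=S with nothing yet; with digits 1,2,3,7,8,9 already taken and all letters distinct, the only value for S is 0 ⇒ S=0.
Step 8. [col 4: E + C ≡ S (mod 10)] C=6 is one option consistent with column 4 (E + C ≡ S (mod 10), carry-in 0) — take it ⇒ C=6.
Step 9. [col 4: E + C ≡ S (mod 10)] in column 4 we have E+C≡S with carry-in 0; given C=6, S=0 and digits 0,1,2,3,6,7,8,9 already taken and all letters distinct, that pins E to 4. So E=4.

Answer: B=9, C=6, E=4, J=1, O=3, Q=7, R=8, S=0, X=2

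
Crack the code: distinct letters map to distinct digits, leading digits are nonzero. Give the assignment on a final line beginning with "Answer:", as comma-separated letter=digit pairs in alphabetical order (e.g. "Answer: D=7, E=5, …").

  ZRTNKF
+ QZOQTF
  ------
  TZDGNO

Step 1. [col 1: F + F ≡ O (mod 10)] column 1 (F + F ≡ O (mod 10), carry-in 0) doesn't pin O yet; pick O=8 and continue, so O=8.
Step 2. [col 1: F + F ≡ O (mod 10)] no forcing yet in column 1 (carry-in 0); F=4 is free and consistent — try it, so F=4.
Step 3. [col 2: K + T ≡ N (mod 10)] K=1 is one option consistent with column 2 (K + T ≡ N (mod 10), carry-in 0) — take it. So K=1.
Step 4. [col 2: K + T ≡ N (mod 10)] T=6 is one option consistent with column 2 (K + T ≡ N (mod 10), carry-in 0) — take it, so T=6.
Step 5. [col 2: K + T ≡ N (mod 10)] in column 2 we have K+T≡N with carry-in 0; given K=1, T=6 and digits 1,4,6,8 already taken and all letters distinct, that pins N to 7, so N=7.
Step 6. [col 3: N + Q ≡ G (mod 10)] column 3 (N + Q ≡ G (mod 10), carry-in 0) doesn't pin G yet; pick G=0 and continue ⇒ G=0.
Step 7. [col 3: N + Q ≡ G (mod 10)] in column 3 we have N+Q≡G with carry-in 0; given N=7, G=0 and digits 0,1,4,6,7,8 already taken and all letters distinct, that pins Q to 3, so Q=3.
Step 8. [col 4: T + O ≡ D (mod 10)] column 4: given T=6, O=8, carry-in 1, and digits 0,1,3,4,6,7,8 already taken and all letters distinct, T+O≡D (mod 10) forces D=5. So D=5.
Step 9. [col 5: R + Z ≡ Z (mod 10)] column 5: given nothing yet, carry-in 1, and digits 0,1,3,4,5,6,7,8 already taken and all letters distinct, R+Z≡Z (mod 10) forces Z=2, so Z=2.
Step 10. [col 5: R + Z ≡ Z (mod 10)] from column 5 (Z=2, carry-in 1, digits 0,1,2,3,4,5,6,7,8 already taken and all letters distinct): R must equal 9. So R=9.

Answer: D=5, F=4, G=0, K=1, N=7, O=8, Q=3, R=9, T=6, Z=2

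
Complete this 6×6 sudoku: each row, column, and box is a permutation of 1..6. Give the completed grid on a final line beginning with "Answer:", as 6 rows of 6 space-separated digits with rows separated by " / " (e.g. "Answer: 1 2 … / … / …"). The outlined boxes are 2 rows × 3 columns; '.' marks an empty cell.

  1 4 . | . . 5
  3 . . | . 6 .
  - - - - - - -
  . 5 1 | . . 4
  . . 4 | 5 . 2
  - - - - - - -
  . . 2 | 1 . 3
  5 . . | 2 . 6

Step 1. [r4c2∈{3,6}] across box 3, 3 lands solely at r4c2. So r4c2=3.
Step 2. [r4c1∈{6}] r4c1 has the single candidate 6. So r4c1=6.
Step 3. [r3c5∈{3}] nothing but 3 survives at r3c5. So r3c5=3.
Step 4. [r6c5∈{4}] only 4 remains possible at r6c5 ⇒ r6c5=4.
Step 5. [r2c3∈{5}] nothing but 5 survives at r2c3, so r2c3=5.
Step 6. [r1c3∈{6}] nothing but 6 survives at r1c3. So r1c3=6.
Step 7. [r4c5∈{1}] only 1 remains possible at r4c5. So r4c5=1.
Step 8. [r6c3∈{3}] r6c3 is down to just 3, so r6c3=3.
Step 9. [r5c5∈{5}] r5c5's peers cover all but 5 ⇒ r5c5=5.
Step 10. [r5c2∈{6}] nothing but 6 survives at r5c2. So r5c2=6.
Step 11. [r6c2∈{1}] r6c2 is down to just 1 ⇒ r6c2=1.
Step 12. [r2c2∈{2}] r2c2 is down to just 2. So r2c2=2.
Step 13. [r5c1∈{4}] only 4 remains possible at r5c1, so r5c1=4.
Step 14. [r1c4∈{3}] only 3 remains possible at r1c4. So r1c4=3.
Step 15. [r3c1∈{2}] only 2 remains possible at r3c1, so r3c1=2.
Step 16. [r2c6∈{1}] only 1 remains possible at r2c6. So r2c6=1.
Step 17. [r1c5∈{2}] nothing but 2 survives at r1c5 ⇒ r1c5=2.
Step 18. [r3c4∈{6}] only 6 remains possible at r3c4, so r3c4=6.
Step 19. [r2c4∈{4}] r2c4 is down to just 4 ⇒ r2c4=4.

Answer: 1 4 6 3 2 5 / 3 2 5 4 6 1 / 2 5 1 6 3 4 / 6 3 4 5 1 2 / 4 6 2 1 5 3 / 5 1 3 2 4 6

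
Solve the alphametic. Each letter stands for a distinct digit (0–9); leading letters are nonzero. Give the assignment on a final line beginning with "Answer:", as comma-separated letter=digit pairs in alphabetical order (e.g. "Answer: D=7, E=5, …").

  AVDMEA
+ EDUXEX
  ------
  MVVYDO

Step 1. [col 1: A + X ≡ O (mod 10)] several values work for A in column 1 (A + X ≡ O (mod 10), carry-in 0); try A=1 ⇒ A=1.
Step 2. [col 1: A + X ≡ O (mod 10)] O=8 is one option consistent with column 1 (A + X ≡ O (mod 10), carry-in 0) — take it ⇒ O=8.
Step 3. [col 1: A + X ≡ O (mod 10)] from column 1 (A=1, O=8, carry-in 0, digits 1,8 already taken and all letters distinct): X must equal 7 ⇒ X=7.
Step 4. [col 2: E + E ≡ D (mod 10)] no forcing yet in column 2 (carry-in 0); E=5 is free and consistent — try it ⇒ E=5.
Step 5. [col 2: E + E ≡ D (mod 10)] column 2 reads E+E+carry(0)=D with E=5; with digits 1,5,7,8 already taken and all letters distinct, the only value for D is 0 ⇒ D=0.
Step 6. [col 3: M + X ≡ Y (mod 10)] Y=4 is one option consistent with column 3 (M + X ≡ Y (mod 10), carry-in 1) — take it ⇒ Y=4.
Step 7. [col 3: M + X ≡ Y (mod 10)] column 3 reads M+X+carry(1)=Y with X=7, Y=4; with digits 0,1,4,5,7,8 already taken and all letters distinct, the only value for M is 6, so M=6.
Step 8. [col 4: D + U ≡ V (mod 10)] column 4 reads D+U+carry(1)=V with D=0; with digits 0,1,4,5,6,7,8 already taken and all letters distinct, the only value for U is 2, so U=2.
Step 9. [col 4: D + U ≡ V (mod 10)] column 4: given D=0, U=2, carry-in 1, and digits 0,1,2,4,5,6,7,8 already taken and all letters distinct, D+U≡V (mod 10) forces V=3. So V=3.

Answer: A=1, D=0, E=5, M=6, O=8, U=2, V=3, X=7, Y=4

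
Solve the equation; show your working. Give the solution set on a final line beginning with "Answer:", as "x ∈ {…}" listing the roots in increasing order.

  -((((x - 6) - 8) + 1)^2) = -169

Step 1. [-((((x - 6) - 8) + 1)^2) = -169] leading − — multiply by −1, so neg: (((x - 6) - 8) + 1)^2 = 169.
Step 2. [(((x - 6) - 8) + 1)^2 = 169] 169 ≥ 0, LHS is (·)² — take ±√. So sqrt: ((x - 6) - 8) + 1 = 13 or -13.
Step 3. [((x - 6) - 8) + 1 = 13 or -13] 1 comes off first (subtract 1). So sub: (x - 6) - 8 = 12 or -14.
Step 4. [(x - 6) - 8 = 12 or -14] -8 is outermost — add 8 both sides. So sub: x - 6 = 20 or -6.
Step 5. [x - 6 = 20 or -6] add 6: x sits inside (… - 6), so sub: x = 26 or 0.

Answer: x ∈ {0, 26}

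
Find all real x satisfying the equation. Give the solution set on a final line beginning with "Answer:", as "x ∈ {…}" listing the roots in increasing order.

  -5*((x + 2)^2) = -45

Step 1. [-5*((x + 2)^2) = -45] divide by the outer -5 ⇒ div: (x + 2)^2 = 9.
Step 2. [(x + 2)^2 = 9] 9 ≥ 0, LHS is (·)² — take ±√ ⇒ sqrt: x + 2 = 3 or -3.
Step 3. [x + 2 = 3 or -3] the outer +2 inverts by subtracting 2 ⇒ sub: x = 1 or -5.

Answer: x ∈ {-5, 1}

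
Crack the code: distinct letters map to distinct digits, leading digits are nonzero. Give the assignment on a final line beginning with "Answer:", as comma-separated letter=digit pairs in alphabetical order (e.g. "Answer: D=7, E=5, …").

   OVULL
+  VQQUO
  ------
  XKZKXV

Step 1. [col 1: L + O ≡ V (mod 10)] L=6 is one option consistent with column 1 (L + O ≡ V (mod 10), carry-in 0) — take it, so L=6.
Step 2. [col 1: L + O ≡ V (mod 10)] several values work for V in column 1 (L + O ≡ V (mod 10), carry-in 0); try V=3. So V=3.
Step 3. [col 1: L + O ≡ V (mod 10)] in column 1 we have L+O≡V with carry-in 0; given L=6, V=3 and digits 3,6 already taken and all letters distinct, that pins O to 7, so O=7.
Step 4. [col 2: L + U ≡ X (mod 10)] no forcing yet in column 2 (carry-in 1); X=1 is free and consistent — try it, so X=1.
Step 5. [col 2: L + U ≡ X (mod 10)] from column 2 (L=6, X=1, carry-in 1, digits 1,3,6,7 already taken and all letters distinct): U must equal 4, so U=4.
Step 6. [col 3: U + Q ≡ K (mod 10)] no forcing yet in column 3 (carry-in 1); Q=5 is free and consistent — try it, so Q=5.
Step 7. [col 3: U + Q ≡ K (mod 10)] column 3 reads U+Q+carry(1)=K with U=4, Q=5; with digits 1,3,4,5,6,7 already taken and all letters distinct, the only value for K is 0, so K=0.
Step 8. [col 4: V + Q ≡ Z (mod 10)] column 4 reads V+Q+carry(1)=Z with V=3, Q=5; with digits 0,1,3,4,5,6,7 already taken and all letters distinct, the only value for Z is 9, so Z=9.

Answer: K=0, L=6, O=7, Q=5, U=4, V=3, X=1, Z=9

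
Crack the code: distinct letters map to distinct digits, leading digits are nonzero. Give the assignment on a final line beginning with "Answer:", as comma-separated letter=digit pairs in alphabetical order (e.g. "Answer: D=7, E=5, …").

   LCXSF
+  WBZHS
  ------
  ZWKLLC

Step 1. [Z] Z is the leading digit of a 6-digit sum of two 5-digit numbers; the final carry is exactly 1, so Z=1.
Step 2. [col 1: F + S ≡ C (mod 10)] column 1 (F + S ≡ C (mod 10), carry-in 0) doesn't pin C yet; pick C=7 and continue ⇒ C=7.
Step 3. [col 1: F + S ≡ C (mod 10)] column 1 (F + S ≡ C (mod 10), carry-in 0) doesn't pin S yet; pick S=5 and continue ⇒ S=5.
Step 4. [col 1: F + S ≡ C (mod 10)] in column 1 we have F+S≡C with carry-in 0; given S=5, C=7 and digits 1,5,7 already taken and all letters distinct, that pins F to 2 ⇒ F=2.
Step 5. [col 2: S + H ≡ L (mod 10)] column 2 (S + H ≡ L (mod 10), carry-in 0) doesn't pin H yet; pick H=4 and continue. So H=4.
Step 6. [col 2: S + H ≡ L (mod 10)] from column 2 (S=5, H=4, carry-in 0, digits 1,2,4,5,7 already taken and all letters distinct): L must equal 9. So L=9.
Step 7. [col 3: X + Z ≡ L (mod 10)] column 3 reads X+Z+carry(0)=L with Z=1, L=9; with digits 1,2,4,5,7,9 already taken and all letters distinct, the only value for X is 8. So X=8.
Step 8. [col 4: C + B ≡ K (mod 10)] no forcing yet in column 4 (carry-in 0); B=3 is free and consistent — try it ⇒ B=3.
Step 9. [col 4: C + B ≡ K (mod 10)] from column 4 (C=7, B=3, carry-in 0, digits 1,2,3,4,5,7,8,9 already taken and all letters distinct): K must equal 0 ⇒ K=0.
Step 10. [col 5: L + W ≡ W (mod 10)] column 5: given L=9, carry-in 1, and digits 0,1,2,3,4,5,7,8,9 already taken and all letters distinct, L+W≡W (mod 10) forces W=6. So W=6.

Answer: B=3, C=7, F=2, H=4, K=0, L=9, S=5, W=6, X=8, Z=1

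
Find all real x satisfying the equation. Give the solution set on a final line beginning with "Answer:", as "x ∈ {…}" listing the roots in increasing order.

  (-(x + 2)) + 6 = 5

Step 1. [(-(x + 2)) + 6 = 5] the outer +6 inverts by subtracting 6. So sub: -(x + 2) = -1.
Step 2. [-(x + 2) = -1] flip signs both sides ⇒ neg: x + 2 = 1.
Step 3. [x + 2 = 1] +2 is outermost — subtract 2 both sides. So sub: x = -1.

Answer: x ∈ {-1}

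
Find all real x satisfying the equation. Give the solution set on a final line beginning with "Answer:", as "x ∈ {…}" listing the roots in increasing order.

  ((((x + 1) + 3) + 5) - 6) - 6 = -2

Step 1. [((((x + 1) + 3) + 5) - 6) - 6 = -2] peel the -6: add 6 from each side, so sub: (((x + 1) + 3) + 5) - 6 = 4.
Step 2. [(((x + 1) + 3) + 5) - 6 = 4] -6 is outermost — add 6 both sides, so sub: ((x + 1) + 3) + 5 = 10.
Step 3. [((x + 1) + 3) + 5 = 10] 5 comes off first (subtract 5). So sub: (x + 1) + 3 = 5.
Step 4. [(x + 1) + 3 = 5] peel the +3: subtract 3 from each side ⇒ sub: x + 1 = 2.
Step 5. [x + 1 = 2] subtract 1: x sits inside (… + 1) ⇒ sub: x = 1.

Answer: x ∈ {1}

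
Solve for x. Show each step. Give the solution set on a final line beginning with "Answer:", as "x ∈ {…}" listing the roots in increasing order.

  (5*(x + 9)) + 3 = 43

Step 1. [(5*(x + 9)) + 3 = 43] subtract 3: x sits inside (… + 3), so sub: 5*(x + 9) = 40.
Step 2. [5*(x + 9) = 40] 5 out front; divide by 5, so div: x + 9 = 8.
Step 3. [x + 9 = 8] the outer +9 inverts by subtracting 9, so sub: x = -1.

Answer: x ∈ {-1}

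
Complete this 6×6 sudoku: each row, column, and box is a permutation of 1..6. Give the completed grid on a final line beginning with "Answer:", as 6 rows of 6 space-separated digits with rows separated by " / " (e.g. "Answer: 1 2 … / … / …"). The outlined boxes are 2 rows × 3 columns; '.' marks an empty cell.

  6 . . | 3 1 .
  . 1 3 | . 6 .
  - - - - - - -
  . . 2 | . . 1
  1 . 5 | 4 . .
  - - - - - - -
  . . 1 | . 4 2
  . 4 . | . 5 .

Step 1. [r5c4∈{6}] r5c4's peers cover all but 6, so r5c4=6.
Step 2. [r3c5∈{3}] r3c5's peers cover all but 3 ⇒ r3c5=3.
Step 3. [r4c2∈{3,6}] across row 4, 3 lands solely at r4c2, so r4c2=3.
Step 4. [r1c2∈{2,5}] in row 1, 2 fits only at r1c2 ⇒ r1c2=2.
Step 5. [r2c1∈{4,5}] 5 has one home in box 1: r2c1, so r2c1=5.
Step 6. [r5c1∈{3}] r5c1 is down to just 3, so r5c1=3.
Step 7. [r2c6∈{4}] r2c6 is down to just 4. So r2c6=4.
Step 8. [r3c4∈{5}] r3c4 has the single candidate 5 ⇒ r3c4=5.
Step 9. [r1c6∈{5}] r1c6 has the single candidate 5, so r1c6=5.
Step 10. [r6c3∈{6}] r6c3 is down to just 6 ⇒ r6c3=6.
Step 11. [r6c1∈{2}] r6c1 has the single candidate 2, so r6c1=2.
Step 12. [r3c1∈{4}] only 4 remains possible at r3c1, so r3c1=4.
Step 13. [r4c6∈{6}] r4c6 is down to just 6 ⇒ r4c6=6.
Step 14. [r2c4∈{2}] nothing but 2 survives at r2c4. So r2c4=2.
Step 15. [r1c3∈{4}] nothing but 4 survives at r1c3 ⇒ r1c3=4.
Step 16. [r6c4∈{1}] only 1 remains possible at r6c4 ⇒ r6c4=1.
Step 17. [r3c2∈{6}] only 6 remains possible at r3c2, so r3c2=6.
Step 18. [r6c6∈{3}] r6c6 has the single candidate 3. So r6c6=3.
Step 19. [r4c5∈{2}] r4c5 has the single candidate 2, so r4c5=2.
Step 20. [r5c2∈{5}] nothing but 5 survives at r5c2 ⇒ r5c2=5.

Answer: 6 2 4 3 1 5 / 5 1 3 2 6 4 / 4 6 2 5 3 1 / 1 3 5 4 2 6 / 3 5 1 6 4 2 / 2 4 6 1 5 3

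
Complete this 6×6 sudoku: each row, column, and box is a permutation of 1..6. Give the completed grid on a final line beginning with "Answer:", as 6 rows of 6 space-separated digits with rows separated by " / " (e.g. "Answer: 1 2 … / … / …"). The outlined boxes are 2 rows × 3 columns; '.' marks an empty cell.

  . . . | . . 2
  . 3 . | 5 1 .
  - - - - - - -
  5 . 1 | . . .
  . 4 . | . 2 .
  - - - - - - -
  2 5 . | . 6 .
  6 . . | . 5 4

Step 1. [r2c6∈{6}] only 6 remains possible at r2c6, so r2c6=6.
Step 2. [r3c6∈{3}] nothing but 3 survives at r3c6. So r3c6=3.
Step 3. [r5c3∈{3,4}] row 5 places 4 nowhere but r5c3 ⇒ r5c3=4.
Step 4. [r5c4∈{1,3}] across row 5, 3 lands solely at r5c4 ⇒ r5c4=3.
Step 5. [r1c4∈{4}] r1c4 has the single candidate 4. So r1c4=4.
Step 6. [r3c4∈{6}] r3c4 has the single candidate 6. So r3c4=6.
Step 7. [r4c3∈{3,6}] across row 4, 6 lands solely at r4c3. So r4c3=6.
Step 8. [r4c4∈{1}] r4c4 has the single candidate 1 ⇒ r4c4=1.
Step 9. [r6c2∈{1}] r6c2 has the single candidate 1, so r6c2=1.
Step 10. [r1c1∈{1}] nothing but 1 survives at r1c1. So r1c1=1.
Step 11. [r3c5∈{4}] r3c5 has the single candidate 4 ⇒ r3c5=4.
Step 12. [r5c6∈{1}] r5c6 has the single candidate 1, so r5c6=1.
Step 13. [r3c2∈{2}] r3c2 has the single candidate 2, so r3c2=2.
Step 14. [r2c1∈{4}] nothing but 4 survives at r2c1, so r2c1=4.
Step 15. [r1c2∈{6}] only 6 remains possible at r1c2 ⇒ r1c2=6.
Step 16. [r4c6∈{5}] only 5 remains possible at r4c6. So r4c6=5.
Step 17. [r1c3∈{5}] nothing but 5 survives at r1c3. So r1c3=5.
Step 18. [r6c3∈{3}] nothing but 3 survives at r6c3 ⇒ r6c3=3.
Step 19. [r6c4∈{2}] nothing but 2 survives at r6c4. So r6c4=2.
Step 20. [r2c3∈{2}] r2c3 is down to just 2 ⇒ r2c3=2.
Step 21. [r4c1∈{3}] r4c1 is down to just 3 ⇒ r4c1=3.
Step 22. [r1c5∈{3}] nothing but 3 survives at r1c5, so r1c5=3.

Answer: 1 6 5 4 3 2 / 4 3 2 5 1 6 / 5 2 1 6 4 3 / 3 4 6 1 2 5 / 2 5 4 3 6 1 / 6 1 3 2 5 4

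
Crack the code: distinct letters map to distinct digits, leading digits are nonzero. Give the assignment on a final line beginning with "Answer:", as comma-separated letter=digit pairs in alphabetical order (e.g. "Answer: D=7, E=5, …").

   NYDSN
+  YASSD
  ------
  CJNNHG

Step 1. [col 1: N + D ≡ G (mod 10)] several values work for N in column 1 (N + D ≡ G (mod 10), carry-in 0); try N=2, so N=2.
Step 2. [col 1: N + D ≡ G (mod 10)] D=3 is one option consistent with column 1 (N + D ≡ G (mod 10), carry-in 0) — take it, so D=3.
Step 3. [C] C is the leading digit of a 6-digit sum of two 5-digit numbers; the final carry is exactly 1. So C=1.
Step 4. [col 1: N + D ≡ G (mod 10)] column 1: given N=2, D=3, carry-in 0, and digits 1,2,3 already taken and all letters distinct, N+D≡G (mod 10) forces G=5, so G=5.
Step 5. [col 2: S + S ≡ H (mod 10)] column 2 (S + S ≡ H (mod 10), carry-in 0) doesn't pin H yet; pick H=6 and continue, so H=6.
Step 6. [col 2: S + S ≡ H (mod 10)] from column 2 (H=6, carry-in 0, digits 1,2,3,5,6 already taken and all letters distinct): S must equal 8 ⇒ S=8.
Step 7. [col 4: Y + A ≡ N (mod 10)] Y=7 is one option consistent with column 4 (Y + A ≡ N (mod 10), carry-in 1) — take it. So Y=7.
Step 8. [col 4: Y + A ≡ N (mod 10)] column 4: given Y=7, N=2, carry-in 1, and digits 1,2,3,5,6,7,8 already taken and all letters distinct, Y+A≡N (mod 10) forces A=4, so A=4.
Step 9. [col 5: N + Y ≡ J (mod 10)] in column 5 we have N+Y≡J with carry-in 1; given N=2, Y=7 and digits 1,2,3,4,5,6,7,8 already taken and all letters distinct, that pins J to 0. So J=0.

Answer: A=4, C=1, D=3, G=5, H=6, J=0, N=2, S=8, Y=7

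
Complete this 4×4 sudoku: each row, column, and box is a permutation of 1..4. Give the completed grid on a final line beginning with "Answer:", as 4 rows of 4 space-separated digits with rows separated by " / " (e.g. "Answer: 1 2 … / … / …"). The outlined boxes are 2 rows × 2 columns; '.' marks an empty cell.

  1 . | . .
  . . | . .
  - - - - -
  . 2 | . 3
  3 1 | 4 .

Step 1. [r2c4∈{1,2,4}] in col 4, 1 fits only at r2c4 ⇒ r2c4=1.
Step 2. [r1c4∈{2,4}] in col 4, 4 fits only at r1c4 ⇒ r1c4=4.
Step 3. [r2c1∈{2,4}] col 1 places 2 nowhere but r2c1, so r2c1=2.
Step 4. [r1c2∈{3}] nothing but 3 survives at r1c2, so r1c2=3.
Step 5. [r3c1∈{4}] r3c1 is down to just 4. So r3c1=4.
Step 6. [r1c3∈{2}] r1c3 has the single candidate 2, so r1c3=2.
Step 7. [r3c3∈{1}] r3c3 is down to just 1 ⇒ r3c3=1.
Step 8. [r4c4∈{2}] r4c4 has the single candidate 2 ⇒ r4c4=2.
Step 9. [r2c3∈{3}] nothing but 3 survives at r2c3 ⇒ r2c3=3.
Step 10. [r2c2∈{4}] only 4 remains possible at r2c2. So r2c2=4.

Answer: 1 3 2 4 / 2 4 3 1 / 4 2 1 3 / 3 1 4 2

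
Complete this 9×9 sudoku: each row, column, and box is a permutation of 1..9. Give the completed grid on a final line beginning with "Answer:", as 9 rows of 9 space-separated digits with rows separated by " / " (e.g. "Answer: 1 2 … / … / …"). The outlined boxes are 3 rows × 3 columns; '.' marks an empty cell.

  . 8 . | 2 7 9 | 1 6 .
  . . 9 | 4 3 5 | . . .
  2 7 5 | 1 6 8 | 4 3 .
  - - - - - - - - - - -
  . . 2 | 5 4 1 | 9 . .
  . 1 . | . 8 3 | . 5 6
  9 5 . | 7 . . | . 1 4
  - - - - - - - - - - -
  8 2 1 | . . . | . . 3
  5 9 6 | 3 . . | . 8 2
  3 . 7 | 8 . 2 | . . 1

Step 1. [r4c8∈{7}] nothing but 7 survives at r4c8, so r4c8=7.
Step 2. [r8c7∈{7}] r8c7's peers cover all but 7, so r8c7=7.
Step 3. [r6c7∈{2,3,8}] across col 7, 3 lands solely at r6c7. So r6c7=3.
Step 4. [r7c4∈{6,9}] 6 has one home in col 4: r7c4, so r7c4=6.
Step 5. [r1c1∈{4}] r1c1 has the single candidate 4. So r1c1=4.
Step 6. [r2c7∈{2,8}] 8 has one home in col 7: r2c7, so r2c7=8.
Step 7. [r2c2∈{6}] r2c2 is down to just 6 ⇒ r2c2=6.
Step 8. [r7c7∈{5}] r7c7 is down to just 5, so r7c7=5.
Step 9. [r7c5∈{9}] r7c5 is down to just 9 ⇒ r7c5=9.
Step 10. [r7c8∈{4}] nothing but 4 survives at r7c8, so r7c8=4.
Step 11. [r5c4∈{9}] r5c4's peers cover all but 9 ⇒ r5c4=9.
Step 12. [r1c9∈{5}] r1c9 is down to just 5 ⇒ r1c9=5.
Step 13. [r2c1∈{1}] r2c1's peers cover all but 1. So r2c1=1.
Step 14. [r4c1∈{6}] r4c1's peers cover all but 6, so r4c1=6.
Step 15. [r6c6∈{6}] nothing but 6 survives at r6c6. So r6c6=6.
Step 16. [r9c7∈{6}] r9c7's peers cover all but 6. So r9c7=6.
Step 17. [r9c8∈{9}] nothing but 9 survives at r9c8, so r9c8=9.
Step 18. [r5c3∈{4}] r5c3's peers cover all but 4 ⇒ r5c3=4.
Step 19. [r2c9∈{7}] r2c9 is down to just 7. So r2c9=7.
Step 20. [r4c9∈{8}] only 8 remains possible at r4c9, so r4c9=8.
Step 21. [r1c3∈{3}] only 3 remains possible at r1c3, so r1c3=3.
Step 22. [r3c9∈{9}] r3c9's peers cover all but 9, so r3c9=9.
Step 23. [r4c2∈{3}] nothing but 3 survives at r4c2. So r4c2=3.
Step 24. [r8c6∈{4}] r8c6 is down to just 4. So r8c6=4.
Step 25. [r6c5∈{2}] r6c5's peers cover all but 2 ⇒ r6c5=2.
Step 26. [r5c7∈{2}] r5c7's peers cover all but 2 ⇒ r5c7=2.
Step 27. [r9c2∈{4}] r9c2 has the single candidate 4 ⇒ r9c2=4.
Step 28. [r6c3∈{8}] nothing but 8 survives at r6c3, so r6c3=8.
Step 29. [r2c8∈{2}] nothing but 2 survives at r2c8 ⇒ r2c8=2.
Step 30. [r7c6∈{7}] r7c6 has the single candidate 7 ⇒ r7c6=7.
Step 31. [r8c5∈{1}] only 1 remains possible at r8c5, so r8c5=1.
Step 32. [r9c5∈{5}] r9c5 is down to just 5, so r9c5=5.
Step 33. [r5c1∈{7}] nothing but 7 survives at r5c1, so r5c1=7.

Answer: 4 8 3 2 7 9 1 6 5 / 1 6 9 4 3 5 8 2 7 / 2 7 5 1 6 8 4 3 9 / 6 3 2 5 4 1 9 7 8 / 7 1 4 9 8 3 2 5 6 / 9 5 8 7 2 6 3 1 4 / 8 2 1 6 9 7 5 4 3 / 5 9 6 3 1 4 7 8 2 / 3 4 7 8 5 2 6 9 1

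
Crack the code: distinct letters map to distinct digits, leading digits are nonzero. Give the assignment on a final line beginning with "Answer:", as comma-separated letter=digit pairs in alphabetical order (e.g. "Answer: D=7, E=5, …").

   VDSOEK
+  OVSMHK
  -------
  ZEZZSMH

Step 1. [col 1: K + K ≡ H (mod 10)] several values work for H in column 1 (K + K ≡ H (mod 10), carry-in 0); try H=8 ⇒ H=8.
Step 2. [col 1: K + K ≡ H (mod 10)] no forcing yet in column 1 (carry-in 0); K=9 is free and consistent — try it ⇒ K=9.
Step 3. [col 2: E + H ≡ M (mod 10)] E=3 is one option consistent with column 2 (E + H ≡ M (mod 10), carry-in 1) — take it. So E=3.
Step 4. [col 2: E + H ≡ M (mod 10)] from column 2 (E=3, H=8, carry-in 1, digits 3,8,9 already taken and all letters distinct): M must equal 2. So M=2.
Step 5. [col 3: O + M ≡ S (mod 10)] column 3 (O + M ≡ S (mod 10), carry-in 1) doesn't pin O yet; pick O=7 and continue. So O=7.
Step 6. [Z] Z is the leading digit of a 7-digit sum of two 6-digit numbers; the final carry is exactly 1 ⇒ Z=1.
Step 7. [col 3: O + M ≡ S (mod 10)] in column 3 we have O+M≡S with carry-in 1; given O=7, M=2 and digits 1,2,3,7,8,9 already taken and all letters distinct, that pins S to 0. So S=0.
Step 8. [col 5: D + V ≡ Z (mod 10)] several values work for V in column 5 (D + V ≡ Z (mod 10), carry-in 0); try V=5 ⇒ V=5.
Step 9. [col 5: D + V ≡ Z (mod 10)] column 5: given V=5, Z=1, carry-in 0, and digits 0,1,2,3,5,7,8,9 already taken and all letters distinct, D+V≡Z (mod 10) forces D=6. So D=6.

Answer: D=6, E=3, H=8, K=9, M=2, O=7, S=0, V=5, Z=1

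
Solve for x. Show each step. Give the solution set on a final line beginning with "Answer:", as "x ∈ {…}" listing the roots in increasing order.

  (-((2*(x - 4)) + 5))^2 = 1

Step 1. [(-((2*(x - 4)) + 5))^2 = 1] LHS squared, RHS 1 ≥ 0: apply √ (±). So sqrt: -((2*(x - 4)) + 5) = 1 or -1.
Step 2. [-((2*(x - 4)) + 5) = 1 or -1] flip signs both sides ⇒ neg: (2*(x - 4)) + 5 = -1 or 1.
Step 3. [(2*(x - 4)) + 5 = -1 or 1] subtract 5: x sits inside (… + 5) ⇒ sub: 2*(x - 4) = -6 or -4.
Step 4. [2*(x - 4) = -6 or -4] divide by the outer 2. So div: x - 4 = -3 or -2.
Step 5. [x - 4 = -3 or -2] -4 is outermost — add 4 both sides ⇒ sub: x = 1 or 2.

Answer: x ∈ {1, 2}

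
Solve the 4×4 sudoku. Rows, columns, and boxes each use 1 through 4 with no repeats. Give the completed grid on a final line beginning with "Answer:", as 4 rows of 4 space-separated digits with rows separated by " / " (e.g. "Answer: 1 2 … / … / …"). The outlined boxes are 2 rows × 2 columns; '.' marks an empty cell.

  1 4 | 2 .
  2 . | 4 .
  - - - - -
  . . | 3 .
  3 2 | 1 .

Step 1. [r2c4∈{1,3}] in row 2, 1 fits only at r2c4 ⇒ r2c4=1.
Step 2. [r3c4∈{2,4}] in row 3, 2 fits only at r3c4 ⇒ r3c4=2.
Step 3. [r3c1∈{4}] nothing but 4 survives at r3c1, so r3c1=4.
Step 4. [r3c2∈{1}] r3c2's peers cover all but 1 ⇒ r3c2=1.
Step 5. [r1c4∈{3}] r1c4's peers cover all but 3 ⇒ r1c4=3.
Step 6. [r2c2∈{3}] r2c2 is down to just 3 ⇒ r2c2=3.
Step 7. [r4c4∈{4}] nothing but 4 survives at r4c4, so r4c4=4.

Answer: 1 4 2 3 / 2 3 4 1 / 4 1 3 2 / 3 2 1 4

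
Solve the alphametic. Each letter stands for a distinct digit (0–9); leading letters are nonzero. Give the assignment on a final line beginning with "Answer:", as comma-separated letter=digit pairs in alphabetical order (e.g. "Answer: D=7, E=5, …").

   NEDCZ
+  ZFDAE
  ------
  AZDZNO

Step 1. [A] the sum has 6 digits but both addends have 5; that extra leading digit A is the final carry, namely 1 ⇒ A=1.
Step 2. [col 1: Z + E ≡ O (mod 10)] O=4 is one option consistent with column 1 (Z + E ≡ O (mod 10), carry-in 0) — take it, so O=4.
Step 3. [col 1: Z + E ≡ O (mod 10)] several values work for Z in column 1 (Z + E ≡ O (mod 10), carry-in 0); try Z=6 ⇒ Z=6.
Step 4. [col 1: Z + E ≡ O (mod 10)] column 1 reads Z+E+carry(0)=O with Z=6, O=4; with digits 1,4,6 already taken and all letters distinct, the only value for E is 8 ⇒ E=8.
Step 5. [col 2: C + A ≡ N (mod 10)] several values work for C in column 2 (C + A ≡ N (mod 10), carry-in 1); try C=7 ⇒ C=7.
Step 6. [col 2: C + A ≡ N (mod 10)] from column 2 (C=7, A=1, carry-in 1, digits 1,4,6,7,8 already taken and all letters distinct): N must equal 9 ⇒ N=9.
Step 7. [col 3: D + D ≡ Z (mod 10)] in column 3 we have D+D≡Z with carry-in 0; given Z=6 and digits 1,4,6,7,8,9 already taken and all letters distinct, that pins D to 3 ⇒ D=3.
Step 8. [col 4: E + F ≡ D (mod 10)] from column 4 (E=8, D=3, carry-in 0, digits 1,3,4,6,7,8,9 already taken and all letters distinct): F must equal 5 ⇒ F=5.

Answer: A=1, C=7, D=3, E=8, F=5, N=9, O=4, Z=6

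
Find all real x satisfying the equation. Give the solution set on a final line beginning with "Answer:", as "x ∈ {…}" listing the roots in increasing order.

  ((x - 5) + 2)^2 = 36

Step 1. [((x - 5) + 2)^2 = 36] LHS squared, RHS 36 ≥ 0: apply √ (±), so sqrt: (x - 5) + 2 = 6 or -6.
Step 2. [(x - 5) + 2 = 6 or -6] 2 comes off first (subtract 2), so sub: x - 5 = 4 or -8.
Step 3. [x - 5 = 4 or -8] add 5: x sits inside (… - 5). So sub: x = 9 or -3.

Answer: x ∈ {-3, 9}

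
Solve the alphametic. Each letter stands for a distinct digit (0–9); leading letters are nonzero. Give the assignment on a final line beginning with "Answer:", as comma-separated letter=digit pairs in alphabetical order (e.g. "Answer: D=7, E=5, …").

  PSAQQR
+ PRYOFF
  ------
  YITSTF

Step 1. [col 1: R + F ≡ F (mod 10)] column 1 reads R+F+carry(0)=F with nothing yet; with all letters distinct, none taken yet, the only value for R is 0, so R=0.
Step 2. [col 1: R + F ≡ F (mod 10)] column 1 (R + F ≡ F (mod 10), carry-in 0) doesn't pin F yet; pick F=9 and continue ⇒ F=9.
Step 3. [col 2: Q + F ≡ T (mod 10)] no forcing yet in column 2 (carry-in 0); Q=2 is free and consistent — try it ⇒ Q=2.
Step 4. [col 2: Q + F ≡ T (mod 10)] column 2 reads Q+F+carry(0)=T with Q=2, F=9; with digits 0,2,9 already taken and all letters distinct, the only value for T is 1 ⇒ T=1.
Step 5. [col 3: Q + O ≡ S (mod 10)] several values work for O in column 3 (Q + O ≡ S (mod 10), carry-in 1); try O=4. So O=4.
Step 6. [col 3: Q + O ≡ S (mod 10)] column 3 reads Q+O+carry(1)=S with Q=2, O=4; with digits 0,1,2,4,9 already taken and all letters distinct, the only value for S is 7 ⇒ S=7.
Step 7. [col 4: A + Y ≡ T (mod 10)] several values work for A in column 4 (A + Y ≡ T (mod 10), carry-in 0); try A=5. So A=5.
Step 8. [col 4: A + Y ≡ T (mod 10)] from column 4 (A=5, T=1, carry-in 0, digits 0,1,2,4,5,7,9 already taken and all letters distinct): Y must equal 6. So Y=6.
Step 9. [col 5: S + R ≡ I (mod 10)] in column 5 we have S+R≡I with carry-in 1; given S=7, R=0 and digits 0,1,2,4,5,6,7,9 already taken and all letters distinct, that pins I to 8, so I=8.
Step 10. [col 6: P + P ≡ Y (mod 10)] from column 6 (Y=6, carry-in 0, digits 0,1,2,4,5,6,7,8,9 already taken and all letters distinct): P must equal 3 ⇒ P=3.

Answer: A=5, F=9, I=8, O=4, P=3, Q=2, R=0, S=7, T=1, Y=6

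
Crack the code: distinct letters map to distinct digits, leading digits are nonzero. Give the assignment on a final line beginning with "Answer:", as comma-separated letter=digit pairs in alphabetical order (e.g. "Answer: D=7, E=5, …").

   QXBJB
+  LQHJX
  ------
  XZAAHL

Step 1. [col 1: B + X ≡ L (mod 10)] column 1 (B + X ≡ L (mod 10), carry-in 0) doesn't pin L yet; pick L=7 and continue. So L=7.
Step 2. [col 1: B + X ≡ L (mod 10)] column 1 (B + X ≡ L (mod 10), carry-in 0) doesn't pin B yet; pick B=6 and continue, so B=6.
Step 3. [col 1: B + X ≡ L (mod 10)] in column 1 we have B+X≡L with carry-in 0; given B=6, L=7 and digits 6,7 already taken and all letters distinct, that pins X to 1. So X=1.
Step 4. [col 2: J + J ≡ H (mod 10)] no forcing yet in column 2 (carry-in 0); J=9 is free and consistent — try it, so J=9.
Step 5. [col 2: J + J ≡ H (mod 10)] in column 2 we have J+J≡H with carry-in 0; given J=9 and digits 1,6,7,9 already taken and all letters distinct, that pins H to 8. So H=8.
Step 6. [col 3: B + H ≡ A (mod 10)] from column 3 (B=6, H=8, carry-in 1, digits 1,6,7,8,9 already taken and all letters distinct): A must equal 5. So A=5.
Step 7. [col 4: X + Q ≡ A (mod 10)] column 4 reads X+Q+carry(1)=A with X=1, A=5; with digits 1,5,6,7,8,9 already taken and all letters distinct, the only value for Q is 3. So Q=3.
Step 8. [col 5: Q + L ≡ Z (mod 10)] column 5: given Q=3, L=7, carry-in 0, and digits 1,3,5,6,7,8,9 already taken and all letters distinct, Q+L≡Z (mod 10) forces Z=0, so Z=0.

Answer: A=5, B=6, H=8, J=9, L=7, Q=3, X=1, Z=0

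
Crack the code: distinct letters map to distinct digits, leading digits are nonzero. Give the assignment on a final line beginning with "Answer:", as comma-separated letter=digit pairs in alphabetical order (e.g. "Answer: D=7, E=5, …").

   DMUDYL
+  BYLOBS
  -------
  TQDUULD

Step 1. [col 1: L + S ≡ D (mod 10)] column 1 (L + S ≡ D (mod 10), carry-in 0) doesn't pin S yet; pick S=6 and continue ⇒ S=6.
Step 2. [col 1: L + S ≡ D (mod 10)] column 1 (L + S ≡ D (mod 10), carry-in 0) doesn't pin L yet; pick L=9 and continue, so L=9.
Step 3. [col 1: L + S ≡ D (mod 10)] column 1: given L=9, S=6, carry-in 0, and digits 6,9 already taken and all letters distinct, L+S≡D (mod 10) forces D=5, so D=5.
Step 4. [T] the sum has 7 digits but both addends have 6; that extra leading digit T is the final carry, namely 1. So T=1.
Step 5. [col 2: Y + B ≡ L (mod 10)] B=8 is one option consistent with column 2 (Y + B ≡ L (mod 10), carry-in 1) — take it. So B=8.
Step 6. [col 2: Y + B ≡ L (mod 10)] from column 2 (B=8, L=9, carry-in 1, digits 1,5,6,8,9 already taken and all letters distinct): Y must equal 0 ⇒ Y=0.
Step 7. [col 3: D + O ≡ U (mod 10)] no forcing yet in column 3 (carry-in 0); O=7 is free and consistent — try it. So O=7.
Step 8. [col 3: D + O ≡ U (mod 10)] from column 3 (D=5, O=7, carry-in 0, digits 0,1,5,6,7,8,9 already taken and all letters distinct): U must equal 2, so U=2.
Step 9. [col 5: M + Y ≡ D (mod 10)] column 5 reads M+Y+carry(1)=D with Y=0, D=5; with digits 0,1,2,5,6,7,8,9 already taken and all letters distinct, the only value for M is 4, so M=4.
Step 10. [col 6: D + B ≡ Q (mod 10)] column 6 reads D+B+carry(0)=Q with D=5, B=8; with digits 0,1,2,4,5,6,7,8,9 already taken and all letters distinct, the only value for Q is 3, so Q=3.

Answer: B=8, D=5, L=9, M=4, O=7, Q=3, S=6, T=1, U=2, Y=0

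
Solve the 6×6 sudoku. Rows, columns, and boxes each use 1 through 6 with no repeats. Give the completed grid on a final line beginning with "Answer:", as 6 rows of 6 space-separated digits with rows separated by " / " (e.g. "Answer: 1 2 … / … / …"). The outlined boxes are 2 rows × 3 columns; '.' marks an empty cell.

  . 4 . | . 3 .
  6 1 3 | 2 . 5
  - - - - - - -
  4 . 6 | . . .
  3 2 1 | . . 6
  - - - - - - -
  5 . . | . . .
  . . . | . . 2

Step 1. [r5c6∈{1,3,4}] col 6 places 4 nowhere but r5c6, so r5c6=4.
Step 2. [r1c4∈{1,6}] across row 1, 6 lands solely at r1c4. So r1c4=6.
Step 3. [r6c1∈{1}] only 1 remains possible at r6c1, so r6c1=1.
Step 4. [r4c4∈{4,5}] col 4 places 4 nowhere but r4c4, so r4c4=4.
Step 5. [r4c5∈{5}] nothing but 5 survives at r4c5. So r4c5=5.
Step 6. [r3c6∈{1,3}] 3 has one home in col 6: r3c6, so r3c6=3.
Step 7. [r6c5∈{6}] nothing but 6 survives at r6c5, so r6c5=6.
Step 8. [r3c4∈{1}] only 1 remains possible at r3c4 ⇒ r3c4=1.
Step 9. [r6c2∈{3}] r6c2 has the single candidate 3, so r6c2=3.
Step 10. [r1c3∈{2,5}] in row 1, 5 fits only at r1c3. So r1c3=5.
Step 11. [r5c2∈{6}] r5c2 has the single candidate 6 ⇒ r5c2=6.
Step 12. [r5c3∈{2}] only 2 remains possible at r5c3. So r5c3=2.
Step 13. [r5c4∈{3}] r5c4's peers cover all but 3. So r5c4=3.
Step 14. [r3c5∈{2}] nothing but 2 survives at r3c5. So r3c5=2.
Step 15. [r1c6∈{1}] r1c6 has the single candidate 1, so r1c6=1.
Step 16. [r5c5∈{1}] r5c5's peers cover all but 1. So r5c5=1.
Step 17. [r6c3∈{4}] nothing but 4 survives at r6c3, so r6c3=4.
Step 18. [r1c1∈{2}] only 2 remains possible at r1c1, so r1c1=2.
Step 19. [r3c2∈{5}] r3c2 is down to just 5 ⇒ r3c2=5.
Step 20. [r2c5∈{4}] r2c5 is down to just 4. So r2c5=4.
Step 21. [r6c4∈{5}] only 5 remains possible at r6c4 ⇒ r6c4=5.

Answer: 2 4 5 6 3 1 / 6 1 3 2 4 5 / 4 5 6 1 2 3 / 3 2 1 4 5 6 / 5 6 2 3 1 4 / 1 3 4 5 6 2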